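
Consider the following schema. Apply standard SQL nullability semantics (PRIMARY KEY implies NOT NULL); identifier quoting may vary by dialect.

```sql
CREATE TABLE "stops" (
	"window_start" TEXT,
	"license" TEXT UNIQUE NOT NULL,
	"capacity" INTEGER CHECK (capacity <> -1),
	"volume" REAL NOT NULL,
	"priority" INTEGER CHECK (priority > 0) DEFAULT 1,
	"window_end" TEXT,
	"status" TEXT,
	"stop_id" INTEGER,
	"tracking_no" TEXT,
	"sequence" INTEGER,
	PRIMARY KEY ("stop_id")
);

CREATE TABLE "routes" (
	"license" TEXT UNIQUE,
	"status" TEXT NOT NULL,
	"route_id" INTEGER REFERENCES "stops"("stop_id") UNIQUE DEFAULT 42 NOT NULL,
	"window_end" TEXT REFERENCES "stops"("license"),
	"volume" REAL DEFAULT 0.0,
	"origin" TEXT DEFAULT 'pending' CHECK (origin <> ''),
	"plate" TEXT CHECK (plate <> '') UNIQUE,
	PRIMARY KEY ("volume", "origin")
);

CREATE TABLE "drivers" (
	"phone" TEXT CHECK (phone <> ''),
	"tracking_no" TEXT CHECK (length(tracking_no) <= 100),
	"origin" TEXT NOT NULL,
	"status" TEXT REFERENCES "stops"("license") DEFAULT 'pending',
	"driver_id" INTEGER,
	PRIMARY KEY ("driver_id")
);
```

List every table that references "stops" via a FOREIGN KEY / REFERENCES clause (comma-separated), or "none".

routes, drivers

- routes.route_id references stops(stop_id).
- routes.window_end references stops(license).
- drivers.status references stops(license).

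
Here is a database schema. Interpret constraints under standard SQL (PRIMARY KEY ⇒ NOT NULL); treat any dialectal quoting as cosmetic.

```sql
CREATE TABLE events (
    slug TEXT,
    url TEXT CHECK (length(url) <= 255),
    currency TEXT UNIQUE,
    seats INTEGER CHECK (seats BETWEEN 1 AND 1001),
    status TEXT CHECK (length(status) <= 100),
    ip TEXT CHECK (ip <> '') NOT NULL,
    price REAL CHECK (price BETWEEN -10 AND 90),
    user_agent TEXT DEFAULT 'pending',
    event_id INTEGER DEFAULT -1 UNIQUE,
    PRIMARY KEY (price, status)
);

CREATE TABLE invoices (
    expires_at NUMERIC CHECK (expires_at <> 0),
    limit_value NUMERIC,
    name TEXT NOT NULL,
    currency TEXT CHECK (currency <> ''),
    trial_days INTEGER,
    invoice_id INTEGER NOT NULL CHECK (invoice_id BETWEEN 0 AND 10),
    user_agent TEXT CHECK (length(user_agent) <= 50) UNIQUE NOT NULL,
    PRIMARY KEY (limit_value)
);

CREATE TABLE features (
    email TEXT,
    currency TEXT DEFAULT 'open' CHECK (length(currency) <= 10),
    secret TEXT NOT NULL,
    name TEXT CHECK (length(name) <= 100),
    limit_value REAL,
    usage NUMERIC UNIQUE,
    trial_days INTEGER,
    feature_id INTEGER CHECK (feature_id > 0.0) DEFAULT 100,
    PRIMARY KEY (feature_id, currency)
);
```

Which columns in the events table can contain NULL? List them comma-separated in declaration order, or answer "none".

slug, url, currency, seats, user_agent, event_id

- slug: no NOT NULL constraint applies → nullable.
- url: CHECK does not forbid NULL (a CHECK constraint passes when its expression is NULL) → nullable.
- currency: UNIQUE does not imply NOT NULL → nullable.
- seats: CHECK does not forbid NULL (a CHECK constraint passes when its expression is NULL) → nullable.
- status: part of the PRIMARY KEY, which implies NOT NULL → not nullable.
- ip: declared NOT NULL → not nullable.
- price: part of the PRIMARY KEY, which implies NOT NULL → not nullable.
- user_agent: DEFAULT only fills an omitted column; an explicit NULL is still allowed → nullable.
- event_id: UNIQUE does not imply NOT NULL → nullable.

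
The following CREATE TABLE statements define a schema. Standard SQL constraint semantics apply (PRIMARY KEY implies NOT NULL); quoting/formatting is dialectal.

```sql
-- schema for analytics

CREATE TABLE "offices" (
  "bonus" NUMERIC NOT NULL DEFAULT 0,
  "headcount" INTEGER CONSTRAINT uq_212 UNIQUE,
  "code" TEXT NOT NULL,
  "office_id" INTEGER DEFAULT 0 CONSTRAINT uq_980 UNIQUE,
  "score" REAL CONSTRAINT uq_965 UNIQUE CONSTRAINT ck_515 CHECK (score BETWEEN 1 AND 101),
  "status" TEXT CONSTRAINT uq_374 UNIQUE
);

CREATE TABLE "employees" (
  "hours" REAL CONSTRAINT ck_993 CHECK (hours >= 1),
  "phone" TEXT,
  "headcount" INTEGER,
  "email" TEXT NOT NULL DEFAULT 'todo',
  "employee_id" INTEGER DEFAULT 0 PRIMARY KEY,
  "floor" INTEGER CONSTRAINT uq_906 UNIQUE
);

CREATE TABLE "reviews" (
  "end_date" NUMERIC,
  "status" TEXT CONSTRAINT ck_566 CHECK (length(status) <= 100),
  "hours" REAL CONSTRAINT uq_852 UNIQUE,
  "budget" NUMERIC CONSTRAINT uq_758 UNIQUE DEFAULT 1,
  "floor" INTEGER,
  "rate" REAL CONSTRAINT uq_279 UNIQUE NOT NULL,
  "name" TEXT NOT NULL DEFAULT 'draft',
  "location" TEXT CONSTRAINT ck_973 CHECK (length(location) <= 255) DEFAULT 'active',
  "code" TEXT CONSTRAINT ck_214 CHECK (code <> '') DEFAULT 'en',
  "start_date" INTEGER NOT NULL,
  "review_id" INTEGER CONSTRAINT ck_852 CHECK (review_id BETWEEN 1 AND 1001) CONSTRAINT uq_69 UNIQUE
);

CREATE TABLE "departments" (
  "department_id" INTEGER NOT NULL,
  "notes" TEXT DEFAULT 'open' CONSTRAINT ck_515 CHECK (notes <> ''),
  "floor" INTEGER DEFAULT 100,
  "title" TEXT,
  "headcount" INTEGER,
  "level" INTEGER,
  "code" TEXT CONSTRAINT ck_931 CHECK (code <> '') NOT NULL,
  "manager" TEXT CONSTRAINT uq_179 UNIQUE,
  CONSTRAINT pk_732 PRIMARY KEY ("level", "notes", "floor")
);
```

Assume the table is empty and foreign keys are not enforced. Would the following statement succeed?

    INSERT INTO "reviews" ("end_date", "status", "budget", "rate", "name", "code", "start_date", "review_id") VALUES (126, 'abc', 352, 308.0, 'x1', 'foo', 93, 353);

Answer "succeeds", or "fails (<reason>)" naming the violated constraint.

NOT NULL columns: name is supplied; rate is supplied; start_date is supplied.
CHECK constraints: 'abc' satisfies (length(status) <= 100); 'foo' satisfies (code <> ''); 353 satisfies (review_id BETWEEN 1 AND 1001).
No constraint is violated.

succeeds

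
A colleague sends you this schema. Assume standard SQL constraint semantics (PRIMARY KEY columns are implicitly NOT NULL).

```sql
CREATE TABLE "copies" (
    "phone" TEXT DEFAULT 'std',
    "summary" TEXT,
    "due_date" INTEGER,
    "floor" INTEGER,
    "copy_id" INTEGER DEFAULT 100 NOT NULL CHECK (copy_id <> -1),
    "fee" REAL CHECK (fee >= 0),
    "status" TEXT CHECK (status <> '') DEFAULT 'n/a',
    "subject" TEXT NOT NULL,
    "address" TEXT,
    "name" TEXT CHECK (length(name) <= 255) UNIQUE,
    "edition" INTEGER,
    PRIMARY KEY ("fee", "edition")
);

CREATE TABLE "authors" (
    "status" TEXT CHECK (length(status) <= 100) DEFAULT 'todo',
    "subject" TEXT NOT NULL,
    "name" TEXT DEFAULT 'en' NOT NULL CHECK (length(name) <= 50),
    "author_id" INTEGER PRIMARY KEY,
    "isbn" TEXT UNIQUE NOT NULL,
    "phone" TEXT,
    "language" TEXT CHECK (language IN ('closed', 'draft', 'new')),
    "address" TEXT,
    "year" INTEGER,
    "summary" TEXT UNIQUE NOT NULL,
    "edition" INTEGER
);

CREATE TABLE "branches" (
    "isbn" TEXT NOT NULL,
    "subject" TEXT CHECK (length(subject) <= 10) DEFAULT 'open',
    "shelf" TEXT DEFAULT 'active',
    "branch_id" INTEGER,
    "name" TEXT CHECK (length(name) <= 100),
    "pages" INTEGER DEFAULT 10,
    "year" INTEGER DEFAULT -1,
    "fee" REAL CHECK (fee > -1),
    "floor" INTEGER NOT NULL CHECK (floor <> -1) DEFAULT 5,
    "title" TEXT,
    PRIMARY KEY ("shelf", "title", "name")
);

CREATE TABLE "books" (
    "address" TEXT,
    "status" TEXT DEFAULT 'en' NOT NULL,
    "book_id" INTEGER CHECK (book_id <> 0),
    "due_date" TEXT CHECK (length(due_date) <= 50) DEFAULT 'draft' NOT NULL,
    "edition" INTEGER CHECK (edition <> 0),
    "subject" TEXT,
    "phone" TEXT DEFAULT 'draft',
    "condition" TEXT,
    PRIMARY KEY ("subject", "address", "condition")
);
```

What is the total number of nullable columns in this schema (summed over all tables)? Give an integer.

21

copies: 7 nullable (phone, summary, due_date, floor, status, address, name — PK (fee, edition) and explicit NOT NULL columns excluded).
authors: 6 nullable (status, phone, language, address, year, edition — PK (author_id) and explicit NOT NULL columns excluded).
branches: 5 nullable (subject, branch_id, pages, year, fee — PK (shelf, title, name) and explicit NOT NULL columns excluded).
books: 3 nullable (book_id, edition, phone — PK (subject, address, condition) and explicit NOT NULL columns excluded).
Total: 7 + 6 + 5 + 3 = 21.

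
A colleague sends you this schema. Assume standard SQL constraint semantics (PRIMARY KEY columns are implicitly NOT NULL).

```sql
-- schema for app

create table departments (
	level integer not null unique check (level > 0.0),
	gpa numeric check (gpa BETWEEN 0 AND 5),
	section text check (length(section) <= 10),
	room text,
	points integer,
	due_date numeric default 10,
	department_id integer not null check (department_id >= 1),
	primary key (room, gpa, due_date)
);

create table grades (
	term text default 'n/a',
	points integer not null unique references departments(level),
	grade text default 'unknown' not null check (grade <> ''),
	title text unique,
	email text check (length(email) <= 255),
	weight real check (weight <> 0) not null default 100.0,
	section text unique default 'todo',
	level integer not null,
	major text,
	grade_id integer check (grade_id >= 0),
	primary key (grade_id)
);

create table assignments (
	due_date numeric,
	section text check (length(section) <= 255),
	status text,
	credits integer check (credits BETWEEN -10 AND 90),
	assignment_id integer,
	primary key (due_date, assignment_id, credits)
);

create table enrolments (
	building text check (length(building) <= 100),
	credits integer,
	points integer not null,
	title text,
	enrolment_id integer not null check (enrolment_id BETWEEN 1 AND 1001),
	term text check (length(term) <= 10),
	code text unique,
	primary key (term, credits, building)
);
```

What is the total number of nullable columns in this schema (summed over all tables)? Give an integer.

departments: 2 nullable (section, points — PK (room, gpa, due_date) and explicit NOT NULL columns excluded).
grades: 5 nullable (term, title, email, section, major — PK (grade_id) and explicit NOT NULL columns excluded).
assignments: 2 nullable (section, status — PK (due_date, assignment_id, credits) and explicit NOT NULL columns excluded).
enrolments: 2 nullable (title, code — PK (term, credits, building) and explicit NOT NULL columns excluded).
Total: 2 + 5 + 2 + 2 = 11.

11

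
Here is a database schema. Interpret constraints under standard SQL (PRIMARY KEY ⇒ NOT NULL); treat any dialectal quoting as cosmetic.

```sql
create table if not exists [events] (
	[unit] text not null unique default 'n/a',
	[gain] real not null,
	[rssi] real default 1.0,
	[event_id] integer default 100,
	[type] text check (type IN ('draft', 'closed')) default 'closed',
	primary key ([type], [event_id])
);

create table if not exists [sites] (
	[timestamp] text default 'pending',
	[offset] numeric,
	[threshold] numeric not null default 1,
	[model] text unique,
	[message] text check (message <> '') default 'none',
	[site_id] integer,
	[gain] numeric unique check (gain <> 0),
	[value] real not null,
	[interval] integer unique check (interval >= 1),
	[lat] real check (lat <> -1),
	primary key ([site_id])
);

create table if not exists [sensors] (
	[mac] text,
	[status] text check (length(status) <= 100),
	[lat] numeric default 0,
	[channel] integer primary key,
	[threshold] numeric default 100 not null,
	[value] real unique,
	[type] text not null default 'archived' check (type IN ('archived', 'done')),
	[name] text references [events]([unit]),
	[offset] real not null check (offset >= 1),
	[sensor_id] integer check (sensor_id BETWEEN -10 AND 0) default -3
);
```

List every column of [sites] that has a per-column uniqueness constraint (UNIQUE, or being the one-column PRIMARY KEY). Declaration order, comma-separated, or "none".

- timestamp: no UNIQUE or single-column PK constraint.
- offset: no UNIQUE or single-column PK constraint.
- threshold: no UNIQUE or single-column PK constraint.
- model: declared UNIQUE → unique.
- message: no UNIQUE or single-column PK constraint.
- site_id: single-column PRIMARY KEY → unique.
- gain: declared UNIQUE → unique.
- value: no UNIQUE or single-column PK constraint.
- interval: declared UNIQUE → unique.
- lat: no UNIQUE or single-column PK constraint.

model, site_id, gain, interval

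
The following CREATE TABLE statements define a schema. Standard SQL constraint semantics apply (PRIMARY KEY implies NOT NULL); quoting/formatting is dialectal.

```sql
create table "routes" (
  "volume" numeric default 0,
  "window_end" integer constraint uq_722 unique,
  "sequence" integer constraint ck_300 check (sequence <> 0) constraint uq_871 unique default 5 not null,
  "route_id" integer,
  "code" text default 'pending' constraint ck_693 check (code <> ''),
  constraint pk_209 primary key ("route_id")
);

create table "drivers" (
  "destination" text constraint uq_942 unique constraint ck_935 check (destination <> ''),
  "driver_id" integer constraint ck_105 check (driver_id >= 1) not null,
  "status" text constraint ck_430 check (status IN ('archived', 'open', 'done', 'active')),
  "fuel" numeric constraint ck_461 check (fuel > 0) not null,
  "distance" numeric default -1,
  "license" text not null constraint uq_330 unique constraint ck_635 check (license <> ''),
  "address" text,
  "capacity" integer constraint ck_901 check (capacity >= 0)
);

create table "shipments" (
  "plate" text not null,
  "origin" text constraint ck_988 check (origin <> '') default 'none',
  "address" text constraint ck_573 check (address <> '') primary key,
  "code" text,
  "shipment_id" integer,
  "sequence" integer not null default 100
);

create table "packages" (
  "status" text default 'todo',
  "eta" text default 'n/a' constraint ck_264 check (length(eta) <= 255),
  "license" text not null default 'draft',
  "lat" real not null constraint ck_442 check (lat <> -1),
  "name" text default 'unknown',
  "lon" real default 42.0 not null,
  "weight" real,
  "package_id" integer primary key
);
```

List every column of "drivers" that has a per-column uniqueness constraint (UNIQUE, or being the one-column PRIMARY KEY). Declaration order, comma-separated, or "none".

- destination: declared UNIQUE → unique.
- driver_id: no UNIQUE or single-column PK constraint.
- status: no UNIQUE or single-column PK constraint.
- fuel: no UNIQUE or single-column PK constraint.
- distance: no UNIQUE or single-column PK constraint.
- license: declared UNIQUE → unique.
- address: no UNIQUE or single-column PK constraint.
- capacity: no UNIQUE or single-column PK constraint.

destination, license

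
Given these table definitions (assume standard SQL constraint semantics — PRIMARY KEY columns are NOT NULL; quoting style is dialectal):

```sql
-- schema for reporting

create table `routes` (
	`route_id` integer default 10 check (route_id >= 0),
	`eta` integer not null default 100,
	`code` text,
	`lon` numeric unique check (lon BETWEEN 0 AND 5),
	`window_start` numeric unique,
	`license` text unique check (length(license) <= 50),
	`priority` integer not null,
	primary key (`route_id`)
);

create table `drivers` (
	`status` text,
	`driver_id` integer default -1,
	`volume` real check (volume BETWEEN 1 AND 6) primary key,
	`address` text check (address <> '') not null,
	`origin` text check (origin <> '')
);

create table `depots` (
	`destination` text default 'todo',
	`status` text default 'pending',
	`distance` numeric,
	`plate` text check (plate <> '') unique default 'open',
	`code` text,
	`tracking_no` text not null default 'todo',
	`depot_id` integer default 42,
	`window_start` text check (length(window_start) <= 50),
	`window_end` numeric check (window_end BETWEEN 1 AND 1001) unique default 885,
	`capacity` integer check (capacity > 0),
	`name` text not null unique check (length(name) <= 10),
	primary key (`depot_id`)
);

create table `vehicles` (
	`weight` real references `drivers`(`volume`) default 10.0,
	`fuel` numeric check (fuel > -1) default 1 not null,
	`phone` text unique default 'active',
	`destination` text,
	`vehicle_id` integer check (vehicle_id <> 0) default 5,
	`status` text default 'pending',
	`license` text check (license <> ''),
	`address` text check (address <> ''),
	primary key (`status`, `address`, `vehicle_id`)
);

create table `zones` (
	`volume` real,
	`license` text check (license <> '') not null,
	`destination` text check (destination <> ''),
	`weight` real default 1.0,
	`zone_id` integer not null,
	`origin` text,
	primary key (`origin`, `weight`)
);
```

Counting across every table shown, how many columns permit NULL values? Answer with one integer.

21

routes: 4 nullable (code, lon, window_start, license — PK (route_id) and explicit NOT NULL columns excluded).
drivers: 3 nullable (status, driver_id, origin — PK (volume) and explicit NOT NULL columns excluded).
depots: 8 nullable (destination, status, distance, plate, code, window_start, window_end, capacity — PK (depot_id) and explicit NOT NULL columns excluded).
vehicles: 4 nullable (weight, phone, destination, license — PK (status, address, vehicle_id) and explicit NOT NULL columns excluded).
zones: 2 nullable (volume, destination — PK (origin, weight) and explicit NOT NULL columns excluded).
Total: 4 + 3 + 8 + 4 + 2 = 21.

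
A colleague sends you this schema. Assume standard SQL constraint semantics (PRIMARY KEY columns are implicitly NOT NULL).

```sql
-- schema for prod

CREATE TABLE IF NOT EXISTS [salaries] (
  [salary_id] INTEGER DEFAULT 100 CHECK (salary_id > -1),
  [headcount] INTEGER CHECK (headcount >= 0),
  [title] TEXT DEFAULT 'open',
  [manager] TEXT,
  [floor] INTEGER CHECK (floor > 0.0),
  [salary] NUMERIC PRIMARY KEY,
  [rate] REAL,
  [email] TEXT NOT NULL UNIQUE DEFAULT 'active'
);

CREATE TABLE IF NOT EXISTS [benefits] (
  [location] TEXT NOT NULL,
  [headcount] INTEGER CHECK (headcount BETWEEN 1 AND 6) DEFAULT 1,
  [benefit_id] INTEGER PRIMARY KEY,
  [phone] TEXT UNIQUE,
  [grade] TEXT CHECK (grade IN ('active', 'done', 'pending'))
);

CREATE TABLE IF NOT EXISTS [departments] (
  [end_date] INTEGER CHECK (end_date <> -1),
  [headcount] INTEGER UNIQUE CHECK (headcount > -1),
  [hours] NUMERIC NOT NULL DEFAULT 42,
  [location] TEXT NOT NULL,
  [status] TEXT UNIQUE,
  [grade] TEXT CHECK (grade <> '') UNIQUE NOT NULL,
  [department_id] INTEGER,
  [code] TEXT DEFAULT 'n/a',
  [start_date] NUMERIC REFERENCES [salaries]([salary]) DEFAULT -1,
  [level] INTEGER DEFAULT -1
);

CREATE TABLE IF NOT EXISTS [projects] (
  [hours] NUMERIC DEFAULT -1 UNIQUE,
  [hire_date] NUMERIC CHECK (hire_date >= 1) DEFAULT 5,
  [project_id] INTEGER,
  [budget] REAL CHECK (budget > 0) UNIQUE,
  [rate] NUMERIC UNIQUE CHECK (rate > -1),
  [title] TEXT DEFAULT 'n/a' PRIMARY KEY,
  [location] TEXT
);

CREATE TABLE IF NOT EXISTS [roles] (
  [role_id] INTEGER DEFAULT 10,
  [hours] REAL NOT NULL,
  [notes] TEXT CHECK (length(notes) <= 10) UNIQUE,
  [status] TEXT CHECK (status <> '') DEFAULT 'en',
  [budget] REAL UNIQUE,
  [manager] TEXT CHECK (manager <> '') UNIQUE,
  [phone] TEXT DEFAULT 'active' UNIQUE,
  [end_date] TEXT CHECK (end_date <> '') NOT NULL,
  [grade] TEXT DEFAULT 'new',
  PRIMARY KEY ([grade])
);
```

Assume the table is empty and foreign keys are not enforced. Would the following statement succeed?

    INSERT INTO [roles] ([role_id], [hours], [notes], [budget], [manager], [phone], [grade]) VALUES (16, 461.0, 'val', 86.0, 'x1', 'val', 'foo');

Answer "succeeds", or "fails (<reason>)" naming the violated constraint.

end_date is omitted from the column list and has no DEFAULT, so it would receive NULL.
But end_date is declared NOT NULL.

fails (NOT NULL on end_date)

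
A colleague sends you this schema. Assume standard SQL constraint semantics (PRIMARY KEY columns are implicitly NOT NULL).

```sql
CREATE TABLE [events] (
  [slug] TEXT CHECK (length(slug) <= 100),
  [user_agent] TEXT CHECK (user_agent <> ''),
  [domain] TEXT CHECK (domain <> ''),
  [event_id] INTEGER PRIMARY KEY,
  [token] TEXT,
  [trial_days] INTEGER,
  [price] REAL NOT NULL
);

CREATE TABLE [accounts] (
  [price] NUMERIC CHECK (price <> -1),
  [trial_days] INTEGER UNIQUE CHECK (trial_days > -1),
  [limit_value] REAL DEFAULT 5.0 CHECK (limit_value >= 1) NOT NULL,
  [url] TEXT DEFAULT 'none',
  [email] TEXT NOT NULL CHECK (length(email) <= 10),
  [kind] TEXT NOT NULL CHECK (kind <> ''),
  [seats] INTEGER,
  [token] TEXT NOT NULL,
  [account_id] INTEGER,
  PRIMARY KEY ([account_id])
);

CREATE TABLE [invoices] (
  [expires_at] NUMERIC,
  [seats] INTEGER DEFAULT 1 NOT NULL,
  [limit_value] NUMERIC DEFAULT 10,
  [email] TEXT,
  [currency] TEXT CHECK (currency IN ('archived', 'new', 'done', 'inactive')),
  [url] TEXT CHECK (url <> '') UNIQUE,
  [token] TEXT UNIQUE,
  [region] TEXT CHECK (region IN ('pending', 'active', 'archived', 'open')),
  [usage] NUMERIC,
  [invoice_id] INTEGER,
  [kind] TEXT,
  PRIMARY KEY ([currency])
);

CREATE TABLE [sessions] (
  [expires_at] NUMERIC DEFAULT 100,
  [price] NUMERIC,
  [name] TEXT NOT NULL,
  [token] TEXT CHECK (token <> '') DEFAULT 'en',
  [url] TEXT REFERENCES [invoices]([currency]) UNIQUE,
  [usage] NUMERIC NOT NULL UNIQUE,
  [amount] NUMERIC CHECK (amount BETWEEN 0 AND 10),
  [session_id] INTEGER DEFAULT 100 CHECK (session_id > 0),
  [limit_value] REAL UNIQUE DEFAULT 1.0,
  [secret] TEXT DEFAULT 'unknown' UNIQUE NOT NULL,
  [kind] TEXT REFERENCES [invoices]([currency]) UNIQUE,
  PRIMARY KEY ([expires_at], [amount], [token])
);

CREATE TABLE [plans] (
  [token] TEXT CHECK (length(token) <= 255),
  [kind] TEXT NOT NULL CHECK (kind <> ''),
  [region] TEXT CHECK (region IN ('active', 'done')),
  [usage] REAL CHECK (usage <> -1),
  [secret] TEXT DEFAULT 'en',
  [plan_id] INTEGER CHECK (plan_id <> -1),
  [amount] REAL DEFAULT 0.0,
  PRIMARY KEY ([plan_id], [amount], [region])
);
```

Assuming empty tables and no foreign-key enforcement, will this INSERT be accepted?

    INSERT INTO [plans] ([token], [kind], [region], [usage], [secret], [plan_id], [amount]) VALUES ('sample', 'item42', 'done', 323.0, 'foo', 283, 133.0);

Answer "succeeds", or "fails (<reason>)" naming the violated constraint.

succeeds

NOT NULL columns: amount is supplied; kind is supplied; plan_id is supplied; region is supplied.
CHECK constraints: 'sample' satisfies (length(token) <= 255); 'item42' satisfies (kind <> ''); 'done' satisfies (region IN ('active', 'done')); 323.0 satisfies (usage <> -1); 283 satisfies (plan_id <> -1).
No constraint is violated.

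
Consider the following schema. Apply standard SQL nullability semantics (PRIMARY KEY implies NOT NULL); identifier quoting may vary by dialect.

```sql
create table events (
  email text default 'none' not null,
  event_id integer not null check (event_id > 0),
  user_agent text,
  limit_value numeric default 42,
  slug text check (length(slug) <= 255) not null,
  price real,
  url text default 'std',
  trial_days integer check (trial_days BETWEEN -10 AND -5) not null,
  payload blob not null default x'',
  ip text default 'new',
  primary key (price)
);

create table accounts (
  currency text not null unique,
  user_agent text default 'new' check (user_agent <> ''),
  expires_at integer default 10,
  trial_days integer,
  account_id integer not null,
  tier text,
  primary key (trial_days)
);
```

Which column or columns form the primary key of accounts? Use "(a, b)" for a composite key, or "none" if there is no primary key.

trial_days is declared PRIMARY KEY as a table-level PRIMARY KEY clause.

trial_days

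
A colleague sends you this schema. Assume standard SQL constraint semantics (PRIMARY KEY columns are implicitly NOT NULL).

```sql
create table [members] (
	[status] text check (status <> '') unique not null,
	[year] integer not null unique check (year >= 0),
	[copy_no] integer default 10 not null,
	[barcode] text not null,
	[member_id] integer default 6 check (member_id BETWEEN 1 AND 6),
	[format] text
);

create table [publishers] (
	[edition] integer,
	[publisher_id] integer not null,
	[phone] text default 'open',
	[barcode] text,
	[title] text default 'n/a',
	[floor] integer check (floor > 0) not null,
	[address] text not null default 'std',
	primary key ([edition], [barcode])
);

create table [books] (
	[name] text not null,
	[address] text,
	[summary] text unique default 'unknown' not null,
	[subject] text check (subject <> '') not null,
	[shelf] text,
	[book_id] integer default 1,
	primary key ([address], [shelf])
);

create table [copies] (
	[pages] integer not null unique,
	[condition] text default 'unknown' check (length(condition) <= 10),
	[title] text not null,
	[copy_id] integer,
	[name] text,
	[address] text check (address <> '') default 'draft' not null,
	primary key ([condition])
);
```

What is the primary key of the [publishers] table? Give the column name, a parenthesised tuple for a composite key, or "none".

A table-level PRIMARY KEY clause names 2 columns: edition, barcode.
This is a composite key — the combination is unique, not each column individually.

(edition, barcode)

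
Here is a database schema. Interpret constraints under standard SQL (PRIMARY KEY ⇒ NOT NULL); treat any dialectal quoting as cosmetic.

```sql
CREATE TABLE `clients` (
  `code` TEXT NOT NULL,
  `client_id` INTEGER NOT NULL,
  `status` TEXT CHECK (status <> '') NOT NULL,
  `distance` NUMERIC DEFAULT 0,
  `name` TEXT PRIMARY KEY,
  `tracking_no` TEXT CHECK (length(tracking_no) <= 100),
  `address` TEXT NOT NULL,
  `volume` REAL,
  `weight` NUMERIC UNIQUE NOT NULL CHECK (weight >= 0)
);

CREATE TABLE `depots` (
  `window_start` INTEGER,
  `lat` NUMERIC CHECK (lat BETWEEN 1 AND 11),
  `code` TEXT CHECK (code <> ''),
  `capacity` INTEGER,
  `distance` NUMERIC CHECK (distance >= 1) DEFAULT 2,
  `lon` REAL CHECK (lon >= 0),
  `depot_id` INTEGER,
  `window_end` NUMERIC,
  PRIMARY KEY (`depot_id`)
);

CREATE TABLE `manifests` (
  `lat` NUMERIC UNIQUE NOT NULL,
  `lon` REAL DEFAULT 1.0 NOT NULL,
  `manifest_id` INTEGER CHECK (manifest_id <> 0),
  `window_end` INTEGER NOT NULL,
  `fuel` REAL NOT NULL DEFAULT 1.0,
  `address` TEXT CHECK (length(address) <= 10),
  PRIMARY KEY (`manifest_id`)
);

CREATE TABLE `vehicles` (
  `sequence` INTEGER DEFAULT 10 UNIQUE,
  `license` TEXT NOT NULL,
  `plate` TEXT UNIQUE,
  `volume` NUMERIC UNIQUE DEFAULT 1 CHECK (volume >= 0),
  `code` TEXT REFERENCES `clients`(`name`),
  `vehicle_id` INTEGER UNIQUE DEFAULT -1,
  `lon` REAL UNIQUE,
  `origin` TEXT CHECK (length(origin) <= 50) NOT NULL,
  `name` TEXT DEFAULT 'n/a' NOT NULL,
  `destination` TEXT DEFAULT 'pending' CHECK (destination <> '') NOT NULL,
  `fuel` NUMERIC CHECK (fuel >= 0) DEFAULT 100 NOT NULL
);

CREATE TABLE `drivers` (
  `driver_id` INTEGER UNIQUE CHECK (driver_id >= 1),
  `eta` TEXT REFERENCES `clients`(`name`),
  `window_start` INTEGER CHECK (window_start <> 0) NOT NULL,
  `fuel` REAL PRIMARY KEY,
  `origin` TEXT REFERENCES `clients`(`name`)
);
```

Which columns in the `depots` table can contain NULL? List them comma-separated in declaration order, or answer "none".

window_start, lat, code, capacity, distance, lon, window_end

- window_start: no NOT NULL constraint applies → nullable.
- lat: CHECK does not forbid NULL (a CHECK constraint passes when its expression is NULL) → nullable.
- code: CHECK does not forbid NULL (a CHECK constraint passes when its expression is NULL) → nullable.
- capacity: no NOT NULL constraint applies → nullable.
- distance: CHECK does not forbid NULL (a CHECK constraint passes when its expression is NULL) → nullable.
- lon: CHECK does not forbid NULL (a CHECK constraint passes when its expression is NULL) → nullable.
- depot_id: part of the PRIMARY KEY, which implies NOT NULL → not nullable.
- window_end: no NOT NULL constraint applies → nullable.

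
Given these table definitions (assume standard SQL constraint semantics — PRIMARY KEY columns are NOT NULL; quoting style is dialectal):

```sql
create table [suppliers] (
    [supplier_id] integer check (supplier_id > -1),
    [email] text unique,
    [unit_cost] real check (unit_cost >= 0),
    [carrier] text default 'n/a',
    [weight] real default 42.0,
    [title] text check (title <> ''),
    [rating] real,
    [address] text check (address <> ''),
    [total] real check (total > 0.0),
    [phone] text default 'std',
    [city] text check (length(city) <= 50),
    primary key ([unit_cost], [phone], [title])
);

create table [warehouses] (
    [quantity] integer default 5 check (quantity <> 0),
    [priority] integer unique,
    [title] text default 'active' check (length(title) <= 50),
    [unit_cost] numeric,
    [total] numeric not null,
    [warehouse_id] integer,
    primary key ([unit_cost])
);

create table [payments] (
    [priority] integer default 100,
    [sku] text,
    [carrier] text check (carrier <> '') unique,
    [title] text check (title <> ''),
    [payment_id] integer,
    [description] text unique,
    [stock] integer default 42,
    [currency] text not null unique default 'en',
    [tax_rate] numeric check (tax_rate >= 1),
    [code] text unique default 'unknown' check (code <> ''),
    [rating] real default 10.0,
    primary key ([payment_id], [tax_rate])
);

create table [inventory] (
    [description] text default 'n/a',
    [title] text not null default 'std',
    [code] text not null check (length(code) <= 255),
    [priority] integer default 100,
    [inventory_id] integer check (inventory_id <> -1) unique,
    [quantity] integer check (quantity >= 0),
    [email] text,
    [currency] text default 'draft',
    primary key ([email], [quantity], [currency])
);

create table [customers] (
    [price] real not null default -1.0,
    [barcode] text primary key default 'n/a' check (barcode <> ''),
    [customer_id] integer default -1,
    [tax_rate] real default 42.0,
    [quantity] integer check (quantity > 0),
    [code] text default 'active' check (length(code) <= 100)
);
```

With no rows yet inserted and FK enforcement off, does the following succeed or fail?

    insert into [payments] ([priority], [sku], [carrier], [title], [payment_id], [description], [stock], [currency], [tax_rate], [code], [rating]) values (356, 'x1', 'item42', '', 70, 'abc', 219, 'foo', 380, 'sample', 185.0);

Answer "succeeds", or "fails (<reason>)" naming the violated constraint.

The value '' for title violates CHECK (title <> '').

fails (CHECK on title)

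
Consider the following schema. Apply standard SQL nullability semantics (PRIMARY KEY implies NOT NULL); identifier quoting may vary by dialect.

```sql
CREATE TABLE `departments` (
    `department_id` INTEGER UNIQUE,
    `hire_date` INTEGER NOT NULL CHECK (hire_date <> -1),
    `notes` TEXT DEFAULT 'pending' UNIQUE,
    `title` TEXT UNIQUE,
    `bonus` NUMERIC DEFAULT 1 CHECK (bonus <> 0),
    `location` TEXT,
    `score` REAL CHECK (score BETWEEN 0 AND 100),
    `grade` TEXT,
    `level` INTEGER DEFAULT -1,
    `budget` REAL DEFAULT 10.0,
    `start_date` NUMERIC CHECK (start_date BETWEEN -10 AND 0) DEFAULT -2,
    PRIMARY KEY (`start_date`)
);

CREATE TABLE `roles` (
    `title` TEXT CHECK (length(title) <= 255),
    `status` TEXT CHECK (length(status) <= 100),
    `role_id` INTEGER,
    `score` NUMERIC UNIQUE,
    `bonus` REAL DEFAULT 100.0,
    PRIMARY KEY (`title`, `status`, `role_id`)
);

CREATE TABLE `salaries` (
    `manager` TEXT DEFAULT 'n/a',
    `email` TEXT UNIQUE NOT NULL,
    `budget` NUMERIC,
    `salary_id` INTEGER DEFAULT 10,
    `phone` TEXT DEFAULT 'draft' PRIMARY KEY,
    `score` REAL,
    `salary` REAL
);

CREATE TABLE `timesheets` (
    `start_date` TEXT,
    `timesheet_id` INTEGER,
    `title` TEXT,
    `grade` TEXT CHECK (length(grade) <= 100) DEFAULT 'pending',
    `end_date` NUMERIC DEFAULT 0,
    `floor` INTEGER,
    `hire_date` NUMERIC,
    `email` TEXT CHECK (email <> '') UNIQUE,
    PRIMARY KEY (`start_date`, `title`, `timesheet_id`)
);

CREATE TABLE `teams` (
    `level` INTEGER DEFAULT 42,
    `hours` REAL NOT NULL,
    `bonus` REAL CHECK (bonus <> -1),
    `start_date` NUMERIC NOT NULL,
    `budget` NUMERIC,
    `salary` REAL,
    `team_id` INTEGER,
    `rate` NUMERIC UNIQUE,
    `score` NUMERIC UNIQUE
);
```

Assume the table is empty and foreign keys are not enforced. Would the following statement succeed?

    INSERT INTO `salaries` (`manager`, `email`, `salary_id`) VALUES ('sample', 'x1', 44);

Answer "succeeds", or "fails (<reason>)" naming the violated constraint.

NOT NULL columns: email is supplied; phone defaults to 'draft'.
No constraint is violated.

succeeds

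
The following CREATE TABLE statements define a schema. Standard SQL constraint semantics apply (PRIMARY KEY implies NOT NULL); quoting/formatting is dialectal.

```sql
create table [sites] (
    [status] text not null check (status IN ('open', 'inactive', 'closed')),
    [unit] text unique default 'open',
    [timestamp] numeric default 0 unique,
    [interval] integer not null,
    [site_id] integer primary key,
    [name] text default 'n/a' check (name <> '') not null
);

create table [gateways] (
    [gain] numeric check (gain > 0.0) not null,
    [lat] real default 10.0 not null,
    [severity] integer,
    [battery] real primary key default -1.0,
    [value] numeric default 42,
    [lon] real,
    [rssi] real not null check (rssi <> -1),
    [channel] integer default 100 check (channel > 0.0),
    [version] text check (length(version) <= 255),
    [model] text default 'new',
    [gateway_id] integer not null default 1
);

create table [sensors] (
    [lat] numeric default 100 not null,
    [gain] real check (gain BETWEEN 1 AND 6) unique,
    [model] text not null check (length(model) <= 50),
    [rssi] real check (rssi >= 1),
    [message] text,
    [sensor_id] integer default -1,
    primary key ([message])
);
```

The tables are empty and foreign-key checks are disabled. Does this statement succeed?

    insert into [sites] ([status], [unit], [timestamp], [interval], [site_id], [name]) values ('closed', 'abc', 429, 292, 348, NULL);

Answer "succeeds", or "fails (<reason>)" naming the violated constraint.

name is explicitly set to NULL, but name is declared NOT NULL.

fails (NOT NULL on name)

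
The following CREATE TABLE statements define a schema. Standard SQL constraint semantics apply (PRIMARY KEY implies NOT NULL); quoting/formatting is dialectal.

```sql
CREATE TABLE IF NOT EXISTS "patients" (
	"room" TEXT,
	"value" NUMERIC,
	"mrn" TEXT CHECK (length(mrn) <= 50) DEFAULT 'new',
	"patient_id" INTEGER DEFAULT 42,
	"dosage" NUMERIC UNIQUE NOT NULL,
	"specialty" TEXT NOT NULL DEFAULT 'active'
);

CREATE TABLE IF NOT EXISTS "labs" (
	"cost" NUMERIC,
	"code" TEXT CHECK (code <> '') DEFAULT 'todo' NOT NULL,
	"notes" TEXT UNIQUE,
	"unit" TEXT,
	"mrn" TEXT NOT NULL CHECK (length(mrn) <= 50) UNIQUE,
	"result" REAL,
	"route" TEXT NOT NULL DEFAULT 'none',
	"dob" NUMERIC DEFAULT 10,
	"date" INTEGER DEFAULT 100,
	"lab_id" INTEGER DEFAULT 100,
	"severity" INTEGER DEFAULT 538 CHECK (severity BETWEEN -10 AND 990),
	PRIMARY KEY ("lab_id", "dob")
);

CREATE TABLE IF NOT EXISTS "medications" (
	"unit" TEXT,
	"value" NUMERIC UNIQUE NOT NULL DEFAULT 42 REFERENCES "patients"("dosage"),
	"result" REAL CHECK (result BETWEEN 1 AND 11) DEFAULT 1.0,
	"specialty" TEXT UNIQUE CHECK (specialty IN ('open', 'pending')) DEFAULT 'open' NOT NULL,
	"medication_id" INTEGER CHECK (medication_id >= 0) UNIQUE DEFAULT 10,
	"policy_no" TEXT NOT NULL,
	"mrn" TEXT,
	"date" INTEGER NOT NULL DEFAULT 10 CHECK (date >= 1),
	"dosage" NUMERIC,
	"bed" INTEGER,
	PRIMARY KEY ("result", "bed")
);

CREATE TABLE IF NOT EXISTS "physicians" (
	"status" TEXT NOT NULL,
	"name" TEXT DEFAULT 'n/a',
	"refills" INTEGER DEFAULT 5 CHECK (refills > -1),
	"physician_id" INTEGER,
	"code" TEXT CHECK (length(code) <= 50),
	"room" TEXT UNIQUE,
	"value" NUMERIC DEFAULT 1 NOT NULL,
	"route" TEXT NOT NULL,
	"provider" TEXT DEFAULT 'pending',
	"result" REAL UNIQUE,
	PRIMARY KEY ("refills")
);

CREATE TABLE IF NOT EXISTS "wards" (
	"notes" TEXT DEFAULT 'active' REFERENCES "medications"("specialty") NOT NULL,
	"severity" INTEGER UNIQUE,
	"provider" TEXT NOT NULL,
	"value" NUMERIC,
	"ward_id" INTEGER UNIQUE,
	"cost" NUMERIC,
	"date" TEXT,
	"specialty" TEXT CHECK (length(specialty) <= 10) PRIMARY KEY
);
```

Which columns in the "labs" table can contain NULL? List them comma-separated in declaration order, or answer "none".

- cost: no NOT NULL constraint applies → nullable.
- code: declared NOT NULL → not nullable.
- notes: UNIQUE does not imply NOT NULL → nullable.
- unit: no NOT NULL constraint applies → nullable.
- mrn: declared NOT NULL → not nullable.
- result: no NOT NULL constraint applies → nullable.
- route: declared NOT NULL → not nullable.
- dob: part of the PRIMARY KEY, which implies NOT NULL → not nullable.
- date: DEFAULT only fills an omitted column; an explicit NULL is still allowed → nullable.
- lab_id: part of the PRIMARY KEY, which implies NOT NULL → not nullable.
- severity: CHECK does not forbid NULL (a CHECK constraint passes when its expression is NULL) → nullable.

cost, notes, unit, result, date, severity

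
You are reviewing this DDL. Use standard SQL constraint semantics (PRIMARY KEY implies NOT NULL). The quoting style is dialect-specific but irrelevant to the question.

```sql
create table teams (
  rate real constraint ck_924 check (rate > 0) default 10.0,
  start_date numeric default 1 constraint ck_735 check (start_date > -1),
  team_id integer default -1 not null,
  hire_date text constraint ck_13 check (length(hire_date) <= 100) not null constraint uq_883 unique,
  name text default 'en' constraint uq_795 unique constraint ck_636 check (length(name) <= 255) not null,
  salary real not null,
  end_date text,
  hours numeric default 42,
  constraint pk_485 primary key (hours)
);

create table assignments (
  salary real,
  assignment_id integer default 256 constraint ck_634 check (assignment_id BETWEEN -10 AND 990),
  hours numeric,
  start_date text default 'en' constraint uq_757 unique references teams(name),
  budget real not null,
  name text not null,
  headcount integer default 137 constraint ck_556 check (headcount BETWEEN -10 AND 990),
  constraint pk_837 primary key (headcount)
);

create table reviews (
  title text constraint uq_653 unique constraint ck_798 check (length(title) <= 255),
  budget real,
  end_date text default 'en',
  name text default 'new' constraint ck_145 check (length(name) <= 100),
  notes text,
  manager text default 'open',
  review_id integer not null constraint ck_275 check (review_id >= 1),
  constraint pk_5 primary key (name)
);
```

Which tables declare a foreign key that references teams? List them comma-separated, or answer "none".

assignments

- assignments.start_date references teams(name).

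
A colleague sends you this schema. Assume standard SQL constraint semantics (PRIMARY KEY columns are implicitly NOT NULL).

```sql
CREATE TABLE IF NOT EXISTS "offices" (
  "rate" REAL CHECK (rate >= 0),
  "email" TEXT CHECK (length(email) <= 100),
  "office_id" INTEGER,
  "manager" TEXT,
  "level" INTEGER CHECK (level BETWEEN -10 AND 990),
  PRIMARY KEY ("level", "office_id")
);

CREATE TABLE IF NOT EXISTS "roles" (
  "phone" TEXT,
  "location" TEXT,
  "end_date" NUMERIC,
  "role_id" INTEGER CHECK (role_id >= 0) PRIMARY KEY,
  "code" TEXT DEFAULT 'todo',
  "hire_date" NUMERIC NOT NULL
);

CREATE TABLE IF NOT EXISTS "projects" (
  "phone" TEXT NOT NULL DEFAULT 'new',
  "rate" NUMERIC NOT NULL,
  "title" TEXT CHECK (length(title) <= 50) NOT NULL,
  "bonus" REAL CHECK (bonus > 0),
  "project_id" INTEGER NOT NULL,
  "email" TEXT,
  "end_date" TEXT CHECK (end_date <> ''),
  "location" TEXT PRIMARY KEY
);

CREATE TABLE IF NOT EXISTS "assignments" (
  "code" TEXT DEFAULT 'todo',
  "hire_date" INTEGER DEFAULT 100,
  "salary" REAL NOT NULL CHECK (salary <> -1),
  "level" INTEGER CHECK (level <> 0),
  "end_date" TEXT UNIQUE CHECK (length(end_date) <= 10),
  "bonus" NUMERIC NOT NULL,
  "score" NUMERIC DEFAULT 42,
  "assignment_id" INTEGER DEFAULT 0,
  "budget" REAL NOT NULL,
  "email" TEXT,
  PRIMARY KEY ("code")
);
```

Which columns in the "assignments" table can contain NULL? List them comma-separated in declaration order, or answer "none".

hire_date, level, end_date, score, assignment_id, email

- code: part of the PRIMARY KEY, which implies NOT NULL → not nullable.
- hire_date: DEFAULT only fills an omitted column; an explicit NULL is still allowed → nullable.
- salary: declared NOT NULL → not nullable.
- level: CHECK does not forbid NULL (a CHECK constraint passes when its expression is NULL) → nullable.
- end_date: CHECK does not forbid NULL (a CHECK constraint passes when its expression is NULL) → nullable.
- bonus: declared NOT NULL → not nullable.
- score: DEFAULT only fills an omitted column; an explicit NULL is still allowed → nullable.
- assignment_id: DEFAULT only fills an omitted column; an explicit NULL is still allowed → nullable.
- budget: declared NOT NULL → not nullable.
- email: no NOT NULL constraint applies → nullable.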